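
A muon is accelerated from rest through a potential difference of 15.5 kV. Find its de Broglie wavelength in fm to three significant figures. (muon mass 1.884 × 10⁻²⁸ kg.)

KE = eV = 1.602 × 10⁻¹⁹ × 1.550 × 10⁴ = 2.483 × 10⁻¹⁵ J.
p = √(2mKE) = √(2 × 1.884 × 10⁻²⁸ × 2.483 × 10⁻¹⁵) = 9.673 × 10⁻²² kg·m/s.
λ = h/p = 6.626 × 10⁻³⁴ / 9.673 × 10⁻²² = 6.85 × 10⁻¹³ m = 685 fm.

λ = 685 fm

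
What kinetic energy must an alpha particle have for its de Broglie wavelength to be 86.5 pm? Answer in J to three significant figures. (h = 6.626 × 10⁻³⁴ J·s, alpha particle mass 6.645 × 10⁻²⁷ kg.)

p = h/λ = 6.626 × 10⁻³⁴ / 8.650 × 10⁻¹¹ = 7.660 × 10⁻²⁴ kg·m/s.
KE = p²/(2m) = (7.660 × 10⁻²⁴)² / (2 × 6.645 × 10⁻²⁷) = 4.415 × 10⁻²¹ J = 4.42 × 10⁻²¹ J.

KE = 4.42 × 10⁻²¹ J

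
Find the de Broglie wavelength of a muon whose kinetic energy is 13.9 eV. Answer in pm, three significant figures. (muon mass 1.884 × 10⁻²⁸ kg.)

KE = 13.9 eV = 2.227 × 10⁻¹⁸ J.
p = √(2mKE) = √(2 × 1.884 × 10⁻²⁸ × 2.227 × 10⁻¹⁸) = 2.897 × 10⁻²³ kg·m/s.
λ = h/p = 6.626 × 10⁻³⁴ / 2.897 × 10⁻²³ = 2.29 × 10⁻¹¹ m = 22.9 pm.

λ = 22.9 pm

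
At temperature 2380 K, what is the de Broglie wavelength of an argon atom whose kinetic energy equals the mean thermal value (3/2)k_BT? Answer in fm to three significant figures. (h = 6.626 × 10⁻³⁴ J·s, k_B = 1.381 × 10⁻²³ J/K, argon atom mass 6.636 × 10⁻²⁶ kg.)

KE = (3/2)k_BT = 1.5 × 1.381 × 10⁻²³ × 2380 = 4.930 × 10⁻²⁰ J.
p = √(2mKE) = √(2 × 6.636 × 10⁻²⁶ × 4.930 × 10⁻²⁰) = 8.089 × 10⁻²³ kg·m/s.
λ = h/p = 8.19 × 10⁻¹² m = 8190 fm.

λ = 8190 fm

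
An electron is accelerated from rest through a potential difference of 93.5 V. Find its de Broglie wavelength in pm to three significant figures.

λ = 127 pm

KE = eV = 1.602 × 10⁻¹⁹ × 93.50 = 1.498 × 10⁻¹⁷ J.
p = √(2mKE) = √(2 × 9.109 × 10⁻³¹ × 1.498 × 10⁻¹⁷) = 5.224 × 10⁻²⁴ kg·m/s.
λ = h/p = 6.626 × 10⁻³⁴ / 5.224 × 10⁻²⁴ = 1.27 × 10⁻¹⁰ m = 127 pm.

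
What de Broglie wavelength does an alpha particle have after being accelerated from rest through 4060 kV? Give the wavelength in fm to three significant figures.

KE = 2eV = 2 × 1.602 × 10⁻¹⁹ × 4.060 × 10⁶ = 1.301 × 10⁻¹² J.
p = √(2mKE) = √(2 × 6.645 × 10⁻²⁷ × 1.301 × 10⁻¹²) = 1.315 × 10⁻¹⁹ kg·m/s.
λ = h/p = 6.626 × 10⁻³⁴ / 1.315 × 10⁻¹⁹ = 5.04 × 10⁻¹⁵ m = 5.04 fm.

λ = 5.04 fm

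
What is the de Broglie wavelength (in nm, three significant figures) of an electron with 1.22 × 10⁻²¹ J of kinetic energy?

p = √(2mKE) = √(2 × 9.109 × 10⁻³¹ × 1.220 × 10⁻²¹) = 4.714 × 10⁻²⁶ kg·m/s.
λ = h/p = 6.626 × 10⁻³⁴ / 4.714 × 10⁻²⁶ = 1.41 × 10⁻⁸ m = 14.1 nm.

λ = 14.1 nm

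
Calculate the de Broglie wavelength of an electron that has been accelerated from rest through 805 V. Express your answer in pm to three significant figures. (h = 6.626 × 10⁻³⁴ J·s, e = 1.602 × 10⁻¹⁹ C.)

KE = eV = 1.602 × 10⁻¹⁹ × 805.0 = 1.290 × 10⁻¹⁶ J.
p = √(2mKE) = √(2 × 9.109 × 10⁻³¹ × 1.290 × 10⁻¹⁶) = 1.533 × 10⁻²³ kg·m/s.
λ = h/p = 6.626 × 10⁻³⁴ / 1.533 × 10⁻²³ = 4.32 × 10⁻¹¹ m = 43.2 pm.

λ = 43.2 pm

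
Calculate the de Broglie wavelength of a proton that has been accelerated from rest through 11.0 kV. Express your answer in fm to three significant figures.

KE = eV = 1.602 × 10⁻¹⁹ × 1.100 × 10⁴ = 1.762 × 10⁻¹⁵ J.
p = √(2mKE) = √(2 × 1.673 × 10⁻²⁷ × 1.762 × 10⁻¹⁵) = 2.428 × 10⁻²¹ kg·m/s.
λ = h/p = 6.626 × 10⁻³⁴ / 2.428 × 10⁻²¹ = 2.73 × 10⁻¹³ m = 273 fm.

λ = 273 fm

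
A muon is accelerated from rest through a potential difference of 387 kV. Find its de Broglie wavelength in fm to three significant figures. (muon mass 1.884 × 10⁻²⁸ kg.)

KE = eV = 1.602 × 10⁻¹⁹ × 3.870 × 10⁵ = 6.200 × 10⁻¹⁴ J.
p = √(2mKE) = √(2 × 1.884 × 10⁻²⁸ × 6.200 × 10⁻¹⁴) = 4.833 × 10⁻²¹ kg·m/s.
λ = h/p = 6.626 × 10⁻³⁴ / 4.833 × 10⁻²¹ = 1.37 × 10⁻¹³ m = 137 fm.

λ = 137 fm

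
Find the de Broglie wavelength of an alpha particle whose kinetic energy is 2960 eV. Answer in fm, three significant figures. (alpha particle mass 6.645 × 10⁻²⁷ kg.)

λ = 264 fm

KE = 2960 eV = 4.742 × 10⁻¹⁶ J.
p = √(2mKE) = √(2 × 6.645 × 10⁻²⁷ × 4.742 × 10⁻¹⁶) = 2.510 × 10⁻²¹ kg·m/s.
λ = h/p = 6.626 × 10⁻³⁴ / 2.510 × 10⁻²¹ = 2.64 × 10⁻¹³ m = 264 fm.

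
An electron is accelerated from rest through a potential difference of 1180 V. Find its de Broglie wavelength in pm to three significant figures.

KE = eV = 1.602 × 10⁻¹⁹ × 1180 = 1.890 × 10⁻¹⁶ J.
p = √(2mKE) = √(2 × 9.109 × 10⁻³¹ × 1.890 × 10⁻¹⁶) = 1.856 × 10⁻²³ kg·m/s.
λ = h/p = 6.626 × 10⁻³⁴ / 1.856 × 10⁻²³ = 3.57 × 10⁻¹¹ m = 35.7 pm.

λ = 35.7 pm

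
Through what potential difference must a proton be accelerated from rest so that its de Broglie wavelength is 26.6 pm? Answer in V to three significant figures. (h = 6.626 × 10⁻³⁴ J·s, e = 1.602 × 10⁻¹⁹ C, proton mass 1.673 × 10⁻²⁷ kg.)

V = 1.16 V

p = h/λ = 6.626 × 10⁻³⁴ / 2.660 × 10⁻¹¹ = 2.491 × 10⁻²³ kg·m/s.
KE = p²/(2m) = 1.854 × 10⁻¹⁹ J.
V = KE/e = 1.854 × 10⁻¹⁹ / (1.602 × 10⁻¹⁹) = 1.16 V.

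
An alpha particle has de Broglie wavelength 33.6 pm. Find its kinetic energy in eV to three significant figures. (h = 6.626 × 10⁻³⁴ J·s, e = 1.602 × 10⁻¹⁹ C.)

p = h/λ = 6.626 × 10⁻³⁴ / 3.360 × 10⁻¹¹ = 1.972 × 10⁻²³ kg·m/s.
KE = p²/(2m) = (1.972 × 10⁻²³)² / (2 × 6.645 × 10⁻²⁷) = 2.926 × 10⁻²⁰ J = 0.183 eV.

KE = 0.183 eV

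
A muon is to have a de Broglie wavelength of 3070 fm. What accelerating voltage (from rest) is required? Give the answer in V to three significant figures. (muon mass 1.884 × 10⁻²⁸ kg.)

p = h/λ = 6.626 × 10⁻³⁴ / 3.070 × 10⁻¹² = 2.158 × 10⁻²² kg·m/s.
KE = p²/(2m) = 1.236 × 10⁻¹⁶ J.
V = KE/e = 1.236 × 10⁻¹⁶ / (1.602 × 10⁻¹⁹) = 772 V.

V = 772 V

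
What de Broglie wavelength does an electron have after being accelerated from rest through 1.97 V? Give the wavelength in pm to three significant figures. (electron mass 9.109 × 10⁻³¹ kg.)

λ = 874 pm

KE = eV = 1.602 × 10⁻¹⁹ × 1.970 = 3.156 × 10⁻¹⁹ J.
p = √(2mKE) = √(2 × 9.109 × 10⁻³¹ × 3.156 × 10⁻¹⁹) = 7.583 × 10⁻²⁵ kg·m/s.
λ = h/p = 6.626 × 10⁻³⁴ / 7.583 × 10⁻²⁵ = 8.74 × 10⁻¹⁰ m = 874 pm.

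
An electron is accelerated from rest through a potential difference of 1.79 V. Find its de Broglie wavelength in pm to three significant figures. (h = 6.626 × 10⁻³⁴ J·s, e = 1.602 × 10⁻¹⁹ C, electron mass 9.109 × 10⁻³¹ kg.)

KE = eV = 1.602 × 10⁻¹⁹ × 1.790 = 2.868 × 10⁻¹⁹ J.
p = √(2mKE) = √(2 × 9.109 × 10⁻³¹ × 2.868 × 10⁻¹⁹) = 7.228 × 10⁻²⁵ kg·m/s.
λ = h/p = 6.626 × 10⁻³⁴ / 7.228 × 10⁻²⁵ = 9.17 × 10⁻¹⁰ m = 917 pm.

λ = 917 pm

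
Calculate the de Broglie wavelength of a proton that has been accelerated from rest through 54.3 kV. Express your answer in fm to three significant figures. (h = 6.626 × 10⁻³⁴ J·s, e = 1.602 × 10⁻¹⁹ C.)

λ = 123 fm

KE = eV = 1.602 × 10⁻¹⁹ × 5.430 × 10⁴ = 8.699 × 10⁻¹⁵ J.
p = √(2mKE) = √(2 × 1.673 × 10⁻²⁷ × 8.699 × 10⁻¹⁵) = 5.395 × 10⁻²¹ kg·m/s.
λ = h/p = 6.626 × 10⁻³⁴ / 5.395 × 10⁻²¹ = 1.23 × 10⁻¹³ m = 123 fm.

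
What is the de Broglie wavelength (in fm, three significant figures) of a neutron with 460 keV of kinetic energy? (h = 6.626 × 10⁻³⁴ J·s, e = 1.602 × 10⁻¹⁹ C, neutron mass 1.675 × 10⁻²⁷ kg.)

KE = 460 keV = 7.369 × 10⁻¹⁴ J.
p = √(2mKE) = √(2 × 1.675 × 10⁻²⁷ × 7.369 × 10⁻¹⁴) = 1.571 × 10⁻²⁰ kg·m/s.
λ = h/p = 6.626 × 10⁻³⁴ / 1.571 × 10⁻²⁰ = 4.22 × 10⁻¹⁴ m = 42.2 fm.

λ = 42.2 fm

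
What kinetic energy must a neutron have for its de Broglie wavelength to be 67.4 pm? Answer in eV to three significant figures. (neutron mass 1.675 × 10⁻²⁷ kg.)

KE = 0.180 eV

p = h/λ = 6.626 × 10⁻³⁴ / 6.740 × 10⁻¹¹ = 9.831 × 10⁻²⁴ kg·m/s.
KE = p²/(2m) = (9.831 × 10⁻²⁴)² / (2 × 1.675 × 10⁻²⁷) = 2.885 × 10⁻²⁰ J = 0.180 eV.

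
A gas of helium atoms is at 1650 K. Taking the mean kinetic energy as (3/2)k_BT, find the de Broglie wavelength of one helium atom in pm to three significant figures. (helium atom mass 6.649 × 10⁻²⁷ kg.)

KE = (3/2)k_BT = 1.5 × 1.381 × 10⁻²³ × 1650 = 3.418 × 10⁻²⁰ J.
p = √(2mKE) = √(2 × 6.649 × 10⁻²⁷ × 3.418 × 10⁻²⁰) = 2.132 × 10⁻²³ kg·m/s.
λ = h/p = 3.11 × 10⁻¹¹ m = 31.1 pm.

λ = 31.1 pm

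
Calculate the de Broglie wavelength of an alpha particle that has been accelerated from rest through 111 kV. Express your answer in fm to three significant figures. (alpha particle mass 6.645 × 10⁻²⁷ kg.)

λ = 30.5 fm

KE = 2eV = 2 × 1.602 × 10⁻¹⁹ × 1.110 × 10⁵ = 3.556 × 10⁻¹⁴ J.
p = √(2mKE) = √(2 × 6.645 × 10⁻²⁷ × 3.556 × 10⁻¹⁴) = 2.174 × 10⁻²⁰ kg·m/s.
λ = h/p = 6.626 × 10⁻³⁴ / 2.174 × 10⁻²⁰ = 3.05 × 10⁻¹⁴ m = 30.5 fm.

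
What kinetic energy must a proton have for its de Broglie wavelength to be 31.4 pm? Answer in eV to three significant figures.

KE = 0.831 eV

p = h/λ = 6.626 × 10⁻³⁴ / 3.140 × 10⁻¹¹ = 2.110 × 10⁻²³ kg·m/s.
KE = p²/(2m) = (2.110 × 10⁻²³)² / (2 × 1.673 × 10⁻²⁷) = 1.331 × 10⁻¹⁹ J = 0.831 eV.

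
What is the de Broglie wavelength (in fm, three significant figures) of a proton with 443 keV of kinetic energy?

KE = 443 keV = 7.097 × 10⁻¹⁴ J.
p = √(2mKE) = √(2 × 1.673 × 10⁻²⁷ × 7.097 × 10⁻¹⁴) = 1.541 × 10⁻²⁰ kg·m/s.
λ = h/p = 6.626 × 10⁻³⁴ / 1.541 × 10⁻²⁰ = 4.30 × 10⁻¹⁴ m = 43.0 fm.

λ = 43.0 fm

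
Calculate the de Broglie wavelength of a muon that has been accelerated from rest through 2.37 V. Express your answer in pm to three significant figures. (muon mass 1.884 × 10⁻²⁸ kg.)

λ = 55.4 pm

KE = eV = 1.602 × 10⁻¹⁹ × 2.370 = 3.797 × 10⁻¹⁹ J.
p = √(2mKE) = √(2 × 1.884 × 10⁻²⁸ × 3.797 × 10⁻¹⁹) = 1.196 × 10⁻²³ kg·m/s.
λ = h/p = 6.626 × 10⁻³⁴ / 1.196 × 10⁻²³ = 5.54 × 10⁻¹¹ m = 55.4 pm.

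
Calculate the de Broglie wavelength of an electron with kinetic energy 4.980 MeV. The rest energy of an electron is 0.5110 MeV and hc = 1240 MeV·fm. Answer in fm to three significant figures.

Total energy E = KE + m₀c² = 4.980 + 0.5110 = 5.4910 MeV.
(pc)² = E² − (m₀c²)² = (5.4910)² − (0.5110)² = 29.89 MeV², so pc = 5.467 MeV.
λ = hc/(pc) = 1240 MeV·fm / 5.467 MeV = 227 fm.

λ = 227 fm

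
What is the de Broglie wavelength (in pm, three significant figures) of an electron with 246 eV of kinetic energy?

KE = 246 eV = 3.941 × 10⁻¹⁷ J.
p = √(2mKE) = √(2 × 9.109 × 10⁻³¹ × 3.941 × 10⁻¹⁷) = 8.473 × 10⁻²⁴ kg·m/s.
λ = h/p = 6.626 × 10⁻³⁴ / 8.473 × 10⁻²⁴ = 7.82 × 10⁻¹¹ m = 78.2 pm.

λ = 78.2 pm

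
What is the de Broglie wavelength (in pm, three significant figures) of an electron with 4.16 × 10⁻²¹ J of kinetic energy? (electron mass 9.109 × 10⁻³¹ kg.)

p = √(2mKE) = √(2 × 9.109 × 10⁻³¹ × 4.160 × 10⁻²¹) = 8.706 × 10⁻²⁶ kg·m/s.
λ = h/p = 6.626 × 10⁻³⁴ / 8.706 × 10⁻²⁶ = 7.61 × 10⁻⁹ m = 7610 pm.

λ = 7610 pm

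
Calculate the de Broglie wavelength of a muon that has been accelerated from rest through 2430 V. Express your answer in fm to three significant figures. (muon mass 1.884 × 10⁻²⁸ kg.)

KE = eV = 1.602 × 10⁻¹⁹ × 2430 = 3.893 × 10⁻¹⁶ J.
p = √(2mKE) = √(2 × 1.884 × 10⁻²⁸ × 3.893 × 10⁻¹⁶) = 3.830 × 10⁻²² kg·m/s.
λ = h/p = 6.626 × 10⁻³⁴ / 3.830 × 10⁻²² = 1.73 × 10⁻¹² m = 1730 fm.

λ = 1730 fm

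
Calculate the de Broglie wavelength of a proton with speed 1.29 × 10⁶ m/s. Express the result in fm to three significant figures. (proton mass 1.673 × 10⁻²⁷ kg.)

p = mv = 1.673 × 10⁻²⁷ × 1.29 × 10⁶ = 2.158 × 10⁻²¹ kg·m/s.
λ = h/p = 6.626 × 10⁻³⁴ / 2.158 × 10⁻²¹ = 3.07 × 10⁻¹³ m = 307 fm.

λ = 307 fm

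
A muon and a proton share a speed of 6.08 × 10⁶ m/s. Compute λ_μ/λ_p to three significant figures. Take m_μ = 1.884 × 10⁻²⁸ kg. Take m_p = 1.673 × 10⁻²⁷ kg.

λ_μ/λ_p = 8.88

At fixed v, p = mv so λ = h/(mv) ∝ 1/m.
λ_μ/λ_p = m_p/m_μ = 1.673 × 10⁻²⁷/1.884 × 10⁻²⁸ = 8.88.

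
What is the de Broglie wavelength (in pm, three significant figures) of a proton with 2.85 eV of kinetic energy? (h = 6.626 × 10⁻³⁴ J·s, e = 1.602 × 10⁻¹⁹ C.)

λ = 17.0 pm

KE = 2.85 eV = 4.566 × 10⁻¹⁹ J.
p = √(2mKE) = √(2 × 1.673 × 10⁻²⁷ × 4.566 × 10⁻¹⁹) = 3.909 × 10⁻²³ kg·m/s.
λ = h/p = 6.626 × 10⁻³⁴ / 3.909 × 10⁻²³ = 1.70 × 10⁻¹¹ m = 17.0 pm.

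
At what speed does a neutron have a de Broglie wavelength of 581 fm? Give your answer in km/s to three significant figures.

p = h/λ = 6.626 × 10⁻³⁴ / 5.810 × 10⁻¹³ = 1.140 × 10⁻²¹ kg·m/s.
v = p/m = 1.140 × 10⁻²¹ / 1.675 × 10⁻²⁷ = 6.81 × 10⁵ m/s = 681 km/s.

v = 681 km/s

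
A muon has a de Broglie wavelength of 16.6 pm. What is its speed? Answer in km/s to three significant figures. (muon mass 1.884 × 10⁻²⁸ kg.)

v = 212 km/s

p = h/λ = 6.626 × 10⁻³⁴ / 1.660 × 10⁻¹¹ = 3.992 × 10⁻²³ kg·m/s.
v = p/m = 3.992 × 10⁻²³ / 1.884 × 10⁻²⁸ = 2.12 × 10⁵ m/s = 212 km/s.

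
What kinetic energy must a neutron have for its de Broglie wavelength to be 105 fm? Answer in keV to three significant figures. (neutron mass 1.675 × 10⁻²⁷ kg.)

p = h/λ = 6.626 × 10⁻³⁴ / 1.050 × 10⁻¹³ = 6.310 × 10⁻²¹ kg·m/s.
KE = p²/(2m) = (6.310 × 10⁻²¹)² / (2 × 1.675 × 10⁻²⁷) = 1.189 × 10⁻¹⁴ J = 74.2 keV.

KE = 74.2 keV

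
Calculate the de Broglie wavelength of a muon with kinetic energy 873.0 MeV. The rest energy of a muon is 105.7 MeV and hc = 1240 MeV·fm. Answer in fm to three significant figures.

λ = 1.27 fm

Total energy E = KE + m₀c² = 873.0 + 105.7 = 978.7 MeV.
(pc)² = E² − (m₀c²)² = (978.7)² − (105.7)² = 9.467 × 10⁵ MeV², so pc = 973.0 MeV.
λ = hc/(pc) = 1240 MeV·fm / 973.0 MeV = 1.27 fm.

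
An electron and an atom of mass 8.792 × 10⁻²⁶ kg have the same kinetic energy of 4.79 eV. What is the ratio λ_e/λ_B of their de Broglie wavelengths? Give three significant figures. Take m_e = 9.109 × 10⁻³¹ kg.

λ_e/λ_B = 311

At fixed KE, p = √(2mKE) so λ = h/p ∝ 1/√m.
λ_e/λ_B = √(m_B/m_e) = √(8.792 × 10⁻²⁶/9.109 × 10⁻³¹) = √(9.652 × 10⁴) = 311.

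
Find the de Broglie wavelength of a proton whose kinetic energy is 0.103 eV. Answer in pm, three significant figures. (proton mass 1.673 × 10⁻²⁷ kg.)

λ = 89.2 pm

KE = 0.103 eV = 1.650 × 10⁻²⁰ J.
p = √(2mKE) = √(2 × 1.673 × 10⁻²⁷ × 1.650 × 10⁻²⁰) = 7.430 × 10⁻²⁴ kg·m/s.
λ = h/p = 6.626 × 10⁻³⁴ / 7.430 × 10⁻²⁴ = 8.92 × 10⁻¹¹ m = 89.2 pm.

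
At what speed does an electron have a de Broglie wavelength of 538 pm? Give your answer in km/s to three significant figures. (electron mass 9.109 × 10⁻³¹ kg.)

p = h/λ = 6.626 × 10⁻³⁴ / 5.380 × 10⁻¹⁰ = 1.232 × 10⁻²⁴ kg·m/s.
v = p/m = 1.232 × 10⁻²⁴ / 9.109 × 10⁻³¹ = 1.35 × 10⁶ m/s = 1350 km/s.

v = 1350 km/s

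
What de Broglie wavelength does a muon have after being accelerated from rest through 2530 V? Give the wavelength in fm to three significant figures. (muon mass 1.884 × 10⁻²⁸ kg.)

KE = eV = 1.602 × 10⁻¹⁹ × 2530 = 4.053 × 10⁻¹⁶ J.
p = √(2mKE) = √(2 × 1.884 × 10⁻²⁸ × 4.053 × 10⁻¹⁶) = 3.908 × 10⁻²² kg·m/s.
λ = h/p = 6.626 × 10⁻³⁴ / 3.908 × 10⁻²² = 1.70 × 10⁻¹² m = 1700 fm.

λ = 1700 fm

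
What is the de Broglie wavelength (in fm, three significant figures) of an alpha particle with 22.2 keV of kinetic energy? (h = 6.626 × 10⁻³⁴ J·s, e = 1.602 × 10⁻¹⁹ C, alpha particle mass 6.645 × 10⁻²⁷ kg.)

λ = 96.4 fm

KE = 22.2 keV = 3.556 × 10⁻¹⁵ J.
p = √(2mKE) = √(2 × 6.645 × 10⁻²⁷ × 3.556 × 10⁻¹⁵) = 6.875 × 10⁻²¹ kg·m/s.
λ = h/p = 6.626 × 10⁻³⁴ / 6.875 × 10⁻²¹ = 9.64 × 10⁻¹⁴ m = 96.4 fm.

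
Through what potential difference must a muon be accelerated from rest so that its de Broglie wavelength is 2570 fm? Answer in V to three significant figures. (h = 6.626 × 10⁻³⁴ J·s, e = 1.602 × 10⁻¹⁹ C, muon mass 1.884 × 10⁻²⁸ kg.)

p = h/λ = 6.626 × 10⁻³⁴ / 2.570 × 10⁻¹² = 2.578 × 10⁻²² kg·m/s.
KE = p²/(2m) = 1.764 × 10⁻¹⁶ J.
V = KE/e = 1.764 × 10⁻¹⁶ / (1.602 × 10⁻¹⁹) = 1100 V.

V = 1100 V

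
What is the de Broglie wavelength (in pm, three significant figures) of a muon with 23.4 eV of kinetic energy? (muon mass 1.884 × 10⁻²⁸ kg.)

λ = 17.6 pm

KE = 23.4 eV = 3.749 × 10⁻¹⁸ J.
p = √(2mKE) = √(2 × 1.884 × 10⁻²⁸ × 3.749 × 10⁻¹⁸) = 3.758 × 10⁻²³ kg·m/s.
λ = h/p = 6.626 × 10⁻³⁴ / 3.758 × 10⁻²³ = 1.76 × 10⁻¹¹ m = 17.6 pm.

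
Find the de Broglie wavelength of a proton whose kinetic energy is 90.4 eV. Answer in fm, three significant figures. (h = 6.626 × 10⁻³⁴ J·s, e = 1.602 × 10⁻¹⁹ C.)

KE = 90.4 eV = 1.448 × 10⁻¹⁷ J.
p = √(2mKE) = √(2 × 1.673 × 10⁻²⁷ × 1.448 × 10⁻¹⁷) = 2.201 × 10⁻²² kg·m/s.
λ = h/p = 6.626 × 10⁻³⁴ / 2.201 × 10⁻²² = 3.01 × 10⁻¹² m = 3010 fm.

λ = 3010 fm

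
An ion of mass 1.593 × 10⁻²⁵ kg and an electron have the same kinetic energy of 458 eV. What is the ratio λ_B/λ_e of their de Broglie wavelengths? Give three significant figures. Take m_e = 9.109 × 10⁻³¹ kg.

At fixed KE, p = √(2mKE) so λ = h/p ∝ 1/√m.
λ_B/λ_e = √(m_e/m_B) = √(9.109 × 10⁻³¹/1.593 × 10⁻²⁵) = √(5.718 × 10⁻⁶) = 2.39 × 10⁻³.

λ_B/λ_e = 2.39 × 10⁻³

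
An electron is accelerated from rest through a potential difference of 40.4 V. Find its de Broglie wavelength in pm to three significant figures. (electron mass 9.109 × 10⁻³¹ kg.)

λ = 193 pm

KE = eV = 1.602 × 10⁻¹⁹ × 40.40 = 6.472 × 10⁻¹⁸ J.
p = √(2mKE) = √(2 × 9.109 × 10⁻³¹ × 6.472 × 10⁻¹⁸) = 3.434 × 10⁻²⁴ kg·m/s.
λ = h/p = 6.626 × 10⁻³⁴ / 3.434 × 10⁻²⁴ = 1.93 × 10⁻¹⁰ m = 193 pm.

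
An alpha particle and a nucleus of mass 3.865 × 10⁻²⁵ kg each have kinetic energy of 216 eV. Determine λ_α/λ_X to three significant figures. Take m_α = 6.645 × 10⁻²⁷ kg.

λ_α/λ_X = 7.63

At fixed KE, p = √(2mKE) so λ = h/p ∝ 1/√m.
λ_α/λ_X = √(m_X/m_α) = √(3.865 × 10⁻²⁵/6.645 × 10⁻²⁷) = √(58.16) = 7.63.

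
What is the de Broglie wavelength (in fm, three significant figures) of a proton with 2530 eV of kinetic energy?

KE = 2530 eV = 4.053 × 10⁻¹⁶ J.
p = √(2mKE) = √(2 × 1.673 × 10⁻²⁷ × 4.053 × 10⁻¹⁶) = 1.165 × 10⁻²¹ kg·m/s.
λ = h/p = 6.626 × 10⁻³⁴ / 1.165 × 10⁻²¹ = 5.69 × 10⁻¹³ m = 569 fm.

λ = 569 fm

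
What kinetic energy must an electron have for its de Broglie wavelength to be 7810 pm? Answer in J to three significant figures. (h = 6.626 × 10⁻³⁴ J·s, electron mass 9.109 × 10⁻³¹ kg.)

KE = 3.95 × 10⁻²¹ J

p = h/λ = 6.626 × 10⁻³⁴ / 7.810 × 10⁻⁹ = 8.484 × 10⁻²⁶ kg·m/s.
KE = p²/(2m) = (8.484 × 10⁻²⁶)² / (2 × 9.109 × 10⁻³¹) = 3.951 × 10⁻²¹ J = 3.95 × 10⁻²¹ J.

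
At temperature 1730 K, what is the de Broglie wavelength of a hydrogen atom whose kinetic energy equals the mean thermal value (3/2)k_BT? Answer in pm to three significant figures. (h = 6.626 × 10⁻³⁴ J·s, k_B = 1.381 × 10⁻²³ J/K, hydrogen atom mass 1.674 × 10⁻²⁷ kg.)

λ = 60.5 pm

KE = (3/2)k_BT = 1.5 × 1.381 × 10⁻²³ × 1730 = 3.584 × 10⁻²⁰ J.
p = √(2mKE) = √(2 × 1.674 × 10⁻²⁷ × 3.584 × 10⁻²⁰) = 1.095 × 10⁻²³ kg·m/s.
λ = h/p = 6.05 × 10⁻¹¹ m = 60.5 pm.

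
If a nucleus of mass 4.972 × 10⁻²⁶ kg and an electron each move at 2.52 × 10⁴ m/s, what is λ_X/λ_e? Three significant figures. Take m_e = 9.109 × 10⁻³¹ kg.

At fixed v, p = mv so λ = h/(mv) ∝ 1/m.
λ_X/λ_e = m_e/m_X = 9.109 × 10⁻³¹/4.972 × 10⁻²⁶ = 1.83 × 10⁻⁵.

λ_X/λ_e = 1.83 × 10⁻⁵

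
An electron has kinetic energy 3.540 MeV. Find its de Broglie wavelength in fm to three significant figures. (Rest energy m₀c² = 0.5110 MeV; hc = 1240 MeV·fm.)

λ = 309 fm

Total energy E = KE + m₀c² = 3.540 + 0.5110 = 4.0510 MeV.
(pc)² = E² − (m₀c²)² = (4.0510)² − (0.5110)² = 16.15 MeV², so pc = 4.019 MeV.
λ = hc/(pc) = 1240 MeV·fm / 4.019 MeV = 309 fm.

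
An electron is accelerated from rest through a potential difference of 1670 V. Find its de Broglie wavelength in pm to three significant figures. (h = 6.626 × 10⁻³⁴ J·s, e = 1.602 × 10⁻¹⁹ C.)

KE = eV = 1.602 × 10⁻¹⁹ × 1670 = 2.675 × 10⁻¹⁶ J.
p = √(2mKE) = √(2 × 9.109 × 10⁻³¹ × 2.675 × 10⁻¹⁶) = 2.208 × 10⁻²³ kg·m/s.
λ = h/p = 6.626 × 10⁻³⁴ / 2.208 × 10⁻²³ = 3.00 × 10⁻¹¹ m = 30.0 pm.

λ = 30.0 pm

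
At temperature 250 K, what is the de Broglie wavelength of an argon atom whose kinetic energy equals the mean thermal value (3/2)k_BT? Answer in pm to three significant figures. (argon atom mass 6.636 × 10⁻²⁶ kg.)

λ = 25.3 pm

KE = (3/2)k_BT = 1.5 × 1.381 × 10⁻²³ × 250 = 5.179 × 10⁻²¹ J.
p = √(2mKE) = √(2 × 6.636 × 10⁻²⁶ × 5.179 × 10⁻²¹) = 2.622 × 10⁻²³ kg·m/s.
λ = h/p = 2.53 × 10⁻¹¹ m = 25.3 pm.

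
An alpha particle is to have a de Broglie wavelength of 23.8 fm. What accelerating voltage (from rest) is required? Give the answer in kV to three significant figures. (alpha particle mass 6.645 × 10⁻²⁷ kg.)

V = 182 kV

p = h/λ = 6.626 × 10⁻³⁴ / 2.380 × 10⁻¹⁴ = 2.784 × 10⁻²⁰ kg·m/s.
KE = p²/(2m) = 5.832 × 10⁻¹⁴ J.
V = KE/2e = 5.832 × 10⁻¹⁴ / (2 × 1.602 × 10⁻¹⁹) = 182 kV.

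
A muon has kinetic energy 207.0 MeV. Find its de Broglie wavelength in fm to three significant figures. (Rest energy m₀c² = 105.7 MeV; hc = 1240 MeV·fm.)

λ = 4.21 fm

Total energy E = KE + m₀c² = 207.0 + 105.7 = 312.7 MeV.
(pc)² = E² − (m₀c²)² = (312.7)² − (105.7)² = 8.661 × 10⁴ MeV², so pc = 294.3 MeV.
λ = hc/(pc) = 1240 MeV·fm / 294.3 MeV = 4.21 fm.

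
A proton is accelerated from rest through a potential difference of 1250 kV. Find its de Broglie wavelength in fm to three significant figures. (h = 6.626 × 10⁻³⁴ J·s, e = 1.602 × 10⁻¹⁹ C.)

KE = eV = 1.602 × 10⁻¹⁹ × 1.250 × 10⁶ = 2.003 × 10⁻¹³ J.
p = √(2mKE) = √(2 × 1.673 × 10⁻²⁷ × 2.003 × 10⁻¹³) = 2.589 × 10⁻²⁰ kg·m/s.
λ = h/p = 6.626 × 10⁻³⁴ / 2.589 × 10⁻²⁰ = 2.56 × 10⁻¹⁴ m = 25.6 fm.

λ = 25.6 fm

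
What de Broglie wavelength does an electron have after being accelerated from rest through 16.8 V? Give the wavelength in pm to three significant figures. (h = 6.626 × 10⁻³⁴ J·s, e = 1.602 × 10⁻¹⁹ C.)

λ = 299 pm

KE = eV = 1.602 × 10⁻¹⁹ × 16.80 = 2.691 × 10⁻¹⁸ J.
p = √(2mKE) = √(2 × 9.109 × 10⁻³¹ × 2.691 × 10⁻¹⁸) = 2.214 × 10⁻²⁴ kg·m/s.
λ = h/p = 6.626 × 10⁻³⁴ / 2.214 × 10⁻²⁴ = 2.99 × 10⁻¹⁰ m = 299 pm.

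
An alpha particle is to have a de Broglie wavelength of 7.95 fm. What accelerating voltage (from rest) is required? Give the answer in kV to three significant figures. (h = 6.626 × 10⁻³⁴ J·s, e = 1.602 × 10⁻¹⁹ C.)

p = h/λ = 6.626 × 10⁻³⁴ / 7.950 × 10⁻¹⁵ = 8.335 × 10⁻²⁰ kg·m/s.
KE = p²/(2m) = 5.227 × 10⁻¹³ J.
V = KE/2e = 5.227 × 10⁻¹³ / (2 × 1.602 × 10⁻¹⁹) = 1630 kV.

V = 1630 kV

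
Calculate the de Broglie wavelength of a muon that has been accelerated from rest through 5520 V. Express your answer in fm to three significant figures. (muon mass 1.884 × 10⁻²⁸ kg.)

λ = 1150 fm

KE = eV = 1.602 × 10⁻¹⁹ × 5520 = 8.843 × 10⁻¹⁶ J.
p = √(2mKE) = √(2 × 1.884 × 10⁻²⁸ × 8.843 × 10⁻¹⁶) = 5.772 × 10⁻²² kg·m/s.
λ = h/p = 6.626 × 10⁻³⁴ / 5.772 × 10⁻²² = 1.15 × 10⁻¹² m = 1150 fm.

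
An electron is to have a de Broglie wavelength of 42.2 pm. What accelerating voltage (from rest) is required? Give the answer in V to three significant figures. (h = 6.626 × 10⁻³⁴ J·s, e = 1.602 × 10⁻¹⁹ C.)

V = 845 V

p = h/λ = 6.626 × 10⁻³⁴ / 4.220 × 10⁻¹¹ = 1.570 × 10⁻²³ kg·m/s.
KE = p²/(2m) = 1.353 × 10⁻¹⁶ J.
V = KE/e = 1.353 × 10⁻¹⁶ / (1.602 × 10⁻¹⁹) = 845 V.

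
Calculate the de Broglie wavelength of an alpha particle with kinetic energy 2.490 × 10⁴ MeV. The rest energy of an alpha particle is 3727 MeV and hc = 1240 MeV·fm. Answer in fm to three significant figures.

λ = 0.0437 fm

Total energy E = KE + m₀c² = 2.490 × 10⁴ + 3727 = 28627 MeV.
(pc)² = E² − (m₀c²)² = (28627)² − (3727)² = 8.056 × 10⁸ MeV², so pc = 2.838 × 10⁴ MeV.
λ = hc/(pc) = 1240 MeV·fm / 2.838 × 10⁴ MeV = 0.0437 fm.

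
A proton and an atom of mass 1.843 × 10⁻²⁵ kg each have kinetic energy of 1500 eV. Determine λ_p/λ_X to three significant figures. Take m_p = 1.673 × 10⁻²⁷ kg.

At fixed KE, p = √(2mKE) so λ = h/p ∝ 1/√m.
λ_p/λ_X = √(m_X/m_p) = √(1.843 × 10⁻²⁵/1.673 × 10⁻²⁷) = √(110.2) = 10.5.

λ_p/λ_X = 10.5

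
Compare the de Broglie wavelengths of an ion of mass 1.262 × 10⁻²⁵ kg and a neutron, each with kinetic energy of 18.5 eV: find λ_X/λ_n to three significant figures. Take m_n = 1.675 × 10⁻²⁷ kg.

At fixed KE, p = √(2mKE) so λ = h/p ∝ 1/√m.
λ_X/λ_n = √(m_n/m_X) = √(1.675 × 10⁻²⁷/1.262 × 10⁻²⁵) = √(0.01327) = 0.115.

λ_X/λ_n = 0.115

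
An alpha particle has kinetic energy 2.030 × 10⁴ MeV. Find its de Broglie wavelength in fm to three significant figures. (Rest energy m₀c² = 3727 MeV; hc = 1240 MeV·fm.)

λ = 0.0522 fm

Total energy E = KE + m₀c² = 2.030 × 10⁴ + 3727 = 24027 MeV.
(pc)² = E² − (m₀c²)² = (24027)² − (3727)² = 5.634 × 10⁸ MeV², so pc = 2.374 × 10⁴ MeV.
λ = hc/(pc) = 1240 MeV·fm / 2.374 × 10⁴ MeV = 0.0522 fm.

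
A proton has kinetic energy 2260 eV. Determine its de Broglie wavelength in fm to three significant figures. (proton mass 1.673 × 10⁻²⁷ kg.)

KE = 2260 eV = 3.621 × 10⁻¹⁶ J.
p = √(2mKE) = √(2 × 1.673 × 10⁻²⁷ × 3.621 × 10⁻¹⁶) = 1.101 × 10⁻²¹ kg·m/s.
λ = h/p = 6.626 × 10⁻³⁴ / 1.101 × 10⁻²¹ = 6.02 × 10⁻¹³ m = 602 fm.

λ = 602 fm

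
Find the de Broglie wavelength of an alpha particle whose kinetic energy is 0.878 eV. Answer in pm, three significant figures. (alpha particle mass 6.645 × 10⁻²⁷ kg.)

KE = 0.878 eV = 1.407 × 10⁻¹⁹ J.
p = √(2mKE) = √(2 × 6.645 × 10⁻²⁷ × 1.407 × 10⁻¹⁹) = 4.324 × 10⁻²³ kg·m/s.
λ = h/p = 6.626 × 10⁻³⁴ / 4.324 × 10⁻²³ = 1.53 × 10⁻¹¹ m = 15.3 pm.

λ = 15.3 pm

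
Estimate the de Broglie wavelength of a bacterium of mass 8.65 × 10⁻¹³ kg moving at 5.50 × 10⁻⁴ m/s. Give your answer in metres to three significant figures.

p = mv = 8.65 × 10⁻¹³ × 5.50 × 10⁻⁴ = 4.758 × 10⁻¹⁶ kg·m/s.
λ = h/p = 6.626 × 10⁻³⁴ / 4.758 × 10⁻¹⁶ = 1.39 × 10⁻¹⁸ m.

λ = 1.39 × 10⁻¹⁸ m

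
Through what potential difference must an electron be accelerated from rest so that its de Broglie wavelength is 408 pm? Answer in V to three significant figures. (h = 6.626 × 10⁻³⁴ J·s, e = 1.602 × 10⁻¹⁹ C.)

V = 9.04 V

p = h/λ = 6.626 × 10⁻³⁴ / 4.080 × 10⁻¹⁰ = 1.624 × 10⁻²⁴ kg·m/s.
KE = p²/(2m) = 1.448 × 10⁻¹⁸ J.
V = KE/e = 1.448 × 10⁻¹⁸ / (1.602 × 10⁻¹⁹) = 9.04 V.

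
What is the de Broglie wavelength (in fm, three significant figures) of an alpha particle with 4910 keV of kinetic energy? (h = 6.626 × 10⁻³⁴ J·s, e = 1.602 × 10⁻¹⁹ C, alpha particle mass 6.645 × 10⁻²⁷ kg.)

λ = 6.48 fm

KE = 4910 keV = 7.866 × 10⁻¹³ J.
p = √(2mKE) = √(2 × 6.645 × 10⁻²⁷ × 7.866 × 10⁻¹³) = 1.022 × 10⁻¹⁹ kg·m/s.
λ = h/p = 6.626 × 10⁻³⁴ / 1.022 × 10⁻¹⁹ = 6.48 × 10⁻¹⁵ m = 6.48 fm.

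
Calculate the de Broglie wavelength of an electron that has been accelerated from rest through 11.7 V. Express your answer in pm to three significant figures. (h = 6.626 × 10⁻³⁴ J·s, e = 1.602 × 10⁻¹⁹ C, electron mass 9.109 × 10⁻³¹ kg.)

KE = eV = 1.602 × 10⁻¹⁹ × 11.70 = 1.874 × 10⁻¹⁸ J.
p = √(2mKE) = √(2 × 9.109 × 10⁻³¹ × 1.874 × 10⁻¹⁸) = 1.848 × 10⁻²⁴ kg·m/s.
λ = h/p = 6.626 × 10⁻³⁴ / 1.848 × 10⁻²⁴ = 3.59 × 10⁻¹⁰ m = 359 pm.

λ = 359 pm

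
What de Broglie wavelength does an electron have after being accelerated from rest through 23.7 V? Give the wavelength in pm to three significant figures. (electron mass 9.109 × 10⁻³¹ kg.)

λ = 252 pm

KE = eV = 1.602 × 10⁻¹⁹ × 23.70 = 3.797 × 10⁻¹⁸ J.
p = √(2mKE) = √(2 × 9.109 × 10⁻³¹ × 3.797 × 10⁻¹⁸) = 2.630 × 10⁻²⁴ kg·m/s.
λ = h/p = 6.626 × 10⁻³⁴ / 2.630 × 10⁻²⁴ = 2.52 × 10⁻¹⁰ m = 252 pm.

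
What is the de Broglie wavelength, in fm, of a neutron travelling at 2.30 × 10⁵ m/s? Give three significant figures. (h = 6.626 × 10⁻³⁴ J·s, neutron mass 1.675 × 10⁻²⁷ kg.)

λ = 1720 fm

p = mv = 1.675 × 10⁻²⁷ × 2.30 × 10⁵ = 3.853 × 10⁻²² kg·m/s.
λ = h/p = 6.626 × 10⁻³⁴ / 3.853 × 10⁻²² = 1.72 × 10⁻¹² m = 1720 fm.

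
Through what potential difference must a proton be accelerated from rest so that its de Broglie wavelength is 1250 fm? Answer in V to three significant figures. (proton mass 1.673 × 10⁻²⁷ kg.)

p = h/λ = 6.626 × 10⁻³⁴ / 1.250 × 10⁻¹² = 5.301 × 10⁻²² kg·m/s.
KE = p²/(2m) = 8.398 × 10⁻¹⁷ J.
V = KE/e = 8.398 × 10⁻¹⁷ / (1.602 × 10⁻¹⁹) = 524 V.

V = 524 V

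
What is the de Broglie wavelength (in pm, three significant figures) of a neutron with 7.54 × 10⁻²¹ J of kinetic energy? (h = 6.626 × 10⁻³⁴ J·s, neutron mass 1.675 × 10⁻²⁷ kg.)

p = √(2mKE) = √(2 × 1.675 × 10⁻²⁷ × 7.540 × 10⁻²¹) = 5.026 × 10⁻²⁴ kg·m/s.
λ = h/p = 6.626 × 10⁻³⁴ / 5.026 × 10⁻²⁴ = 1.32 × 10⁻¹⁰ m = 132 pm.

λ = 132 pm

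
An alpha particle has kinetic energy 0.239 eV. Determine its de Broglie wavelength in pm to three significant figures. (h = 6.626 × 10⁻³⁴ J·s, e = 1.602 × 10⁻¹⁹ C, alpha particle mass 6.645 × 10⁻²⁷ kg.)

λ = 29.4 pm

KE = 0.239 eV = 3.829 × 10⁻²⁰ J.
p = √(2mKE) = √(2 × 6.645 × 10⁻²⁷ × 3.829 × 10⁻²⁰) = 2.256 × 10⁻²³ kg·m/s.
λ = h/p = 6.626 × 10⁻³⁴ / 2.256 × 10⁻²³ = 2.94 × 10⁻¹¹ m = 29.4 pm.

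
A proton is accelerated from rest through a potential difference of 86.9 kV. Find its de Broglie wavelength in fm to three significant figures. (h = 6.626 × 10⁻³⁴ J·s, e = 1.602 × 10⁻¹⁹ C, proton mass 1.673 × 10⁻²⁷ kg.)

λ = 97.1 fm

KE = eV = 1.602 × 10⁻¹⁹ × 8.690 × 10⁴ = 1.392 × 10⁻¹⁴ J.
p = √(2mKE) = √(2 × 1.673 × 10⁻²⁷ × 1.392 × 10⁻¹⁴) = 6.825 × 10⁻²¹ kg·m/s.
λ = h/p = 6.626 × 10⁻³⁴ / 6.825 × 10⁻²¹ = 9.71 × 10⁻¹⁴ m = 97.1 fm.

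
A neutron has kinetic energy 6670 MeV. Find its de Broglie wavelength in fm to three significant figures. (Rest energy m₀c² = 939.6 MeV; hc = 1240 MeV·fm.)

Total energy E = KE + m₀c² = 6670 + 939.6 = 7609.6 MeV.
(pc)² = E² − (m₀c²)² = (7609.6)² − (939.6)² = 5.702 × 10⁷ MeV², so pc = 7551 MeV.
λ = hc/(pc) = 1240 MeV·fm / 7551 MeV = 0.164 fm.

λ = 0.164 fm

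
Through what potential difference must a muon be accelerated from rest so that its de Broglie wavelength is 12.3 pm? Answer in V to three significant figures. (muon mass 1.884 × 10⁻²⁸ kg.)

V = 48.1 V

p = h/λ = 6.626 × 10⁻³⁴ / 1.230 × 10⁻¹¹ = 5.387 × 10⁻²³ kg·m/s.
KE = p²/(2m) = 7.702 × 10⁻¹⁸ J.
V = KE/e = 7.702 × 10⁻¹⁸ / (1.602 × 10⁻¹⁹) = 48.1 V.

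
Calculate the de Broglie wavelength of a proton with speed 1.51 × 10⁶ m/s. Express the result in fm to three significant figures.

p = mv = 1.673 × 10⁻²⁷ × 1.51 × 10⁶ = 2.526 × 10⁻²¹ kg·m/s.
λ = h/p = 6.626 × 10⁻³⁴ / 2.526 × 10⁻²¹ = 2.62 × 10⁻¹³ m = 262 fm.

λ = 262 fm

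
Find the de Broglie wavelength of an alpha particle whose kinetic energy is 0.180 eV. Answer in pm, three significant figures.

KE = 0.180 eV = 2.884 × 10⁻²⁰ J.
p = √(2mKE) = √(2 × 6.645 × 10⁻²⁷ × 2.884 × 10⁻²⁰) = 1.958 × 10⁻²³ kg·m/s.
λ = h/p = 6.626 × 10⁻³⁴ / 1.958 × 10⁻²³ = 3.38 × 10⁻¹¹ m = 33.8 pm.

λ = 33.8 pm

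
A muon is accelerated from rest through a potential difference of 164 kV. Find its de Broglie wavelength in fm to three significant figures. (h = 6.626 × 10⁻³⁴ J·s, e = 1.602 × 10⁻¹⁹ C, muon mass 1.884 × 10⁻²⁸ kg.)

λ = 211 fm

KE = eV = 1.602 × 10⁻¹⁹ × 1.640 × 10⁵ = 2.627 × 10⁻¹⁴ J.
p = √(2mKE) = √(2 × 1.884 × 10⁻²⁸ × 2.627 × 10⁻¹⁴) = 3.146 × 10⁻²¹ kg·m/s.
λ = h/p = 6.626 × 10⁻³⁴ / 3.146 × 10⁻²¹ = 2.11 × 10⁻¹³ m = 211 fm.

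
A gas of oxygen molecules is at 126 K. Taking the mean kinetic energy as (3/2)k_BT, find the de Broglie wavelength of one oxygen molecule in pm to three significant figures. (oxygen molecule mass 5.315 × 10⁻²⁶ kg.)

KE = (3/2)k_BT = 1.5 × 1.381 × 10⁻²³ × 126 = 2.610 × 10⁻²¹ J.
p = √(2mKE) = √(2 × 5.315 × 10⁻²⁶ × 2.610 × 10⁻²¹) = 1.666 × 10⁻²³ kg·m/s.
λ = h/p = 3.98 × 10⁻¹¹ m = 39.8 pm.

λ = 39.8 pm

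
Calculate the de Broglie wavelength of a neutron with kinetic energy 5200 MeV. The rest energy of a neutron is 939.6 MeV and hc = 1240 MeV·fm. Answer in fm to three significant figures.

λ = 0.204 fm

Total energy E = KE + m₀c² = 5200 + 939.6 = 6139.6 MeV.
(pc)² = E² − (m₀c²)² = (6139.6)² − (939.6)² = 3.681 × 10⁷ MeV², so pc = 6067 MeV.
λ = hc/(pc) = 1240 MeV·fm / 6067 MeV = 0.204 fm.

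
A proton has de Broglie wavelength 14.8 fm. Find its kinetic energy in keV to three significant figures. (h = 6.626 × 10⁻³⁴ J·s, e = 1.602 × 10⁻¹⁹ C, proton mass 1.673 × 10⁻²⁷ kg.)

p = h/λ = 6.626 × 10⁻³⁴ / 1.480 × 10⁻¹⁴ = 4.477 × 10⁻²⁰ kg·m/s.
KE = p²/(2m) = (4.477 × 10⁻²⁰)² / (2 × 1.673 × 10⁻²⁷) = 5.990 × 10⁻¹³ J = 3740 keV.

KE = 3740 keV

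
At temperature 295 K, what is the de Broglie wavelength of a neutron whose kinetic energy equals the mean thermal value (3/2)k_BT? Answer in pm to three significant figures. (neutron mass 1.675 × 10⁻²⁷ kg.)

λ = 146 pm

KE = (3/2)k_BT = 1.5 × 1.381 × 10⁻²³ × 295 = 6.111 × 10⁻²¹ J.
p = √(2mKE) = √(2 × 1.675 × 10⁻²⁷ × 6.111 × 10⁻²¹) = 4.525 × 10⁻²⁴ kg·m/s.
λ = h/p = 1.46 × 10⁻¹⁰ m = 146 pm.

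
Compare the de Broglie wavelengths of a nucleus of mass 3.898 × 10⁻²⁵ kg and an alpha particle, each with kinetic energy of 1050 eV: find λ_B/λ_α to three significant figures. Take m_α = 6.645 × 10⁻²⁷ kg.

At fixed KE, p = √(2mKE) so λ = h/p ∝ 1/√m.
λ_B/λ_α = √(m_α/m_B) = √(6.645 × 10⁻²⁷/3.898 × 10⁻²⁵) = √(0.01705) = 0.131.

λ_B/λ_α = 0.131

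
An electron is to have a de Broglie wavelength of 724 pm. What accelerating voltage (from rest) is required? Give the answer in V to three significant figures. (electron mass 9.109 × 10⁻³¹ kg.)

p = h/λ = 6.626 × 10⁻³⁴ / 7.240 × 10⁻¹⁰ = 9.152 × 10⁻²⁵ kg·m/s.
KE = p²/(2m) = 4.598 × 10⁻¹⁹ J.
V = KE/e = 4.598 × 10⁻¹⁹ / (1.602 × 10⁻¹⁹) = 2.87 V.

V = 2.87 V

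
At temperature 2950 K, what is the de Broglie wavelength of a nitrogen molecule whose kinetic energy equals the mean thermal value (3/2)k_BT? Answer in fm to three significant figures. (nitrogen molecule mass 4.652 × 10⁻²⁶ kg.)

KE = (3/2)k_BT = 1.5 × 1.381 × 10⁻²³ × 2950 = 6.111 × 10⁻²⁰ J.
p = √(2mKE) = √(2 × 4.652 × 10⁻²⁶ × 6.111 × 10⁻²⁰) = 7.540 × 10⁻²³ kg·m/s.
λ = h/p = 8.79 × 10⁻¹² m = 8790 fm.

λ = 8790 fm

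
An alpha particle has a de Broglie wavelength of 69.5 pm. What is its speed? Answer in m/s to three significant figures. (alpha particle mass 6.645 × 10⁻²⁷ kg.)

v = 1430 m/s

p = h/λ = 6.626 × 10⁻³⁴ / 6.950 × 10⁻¹¹ = 9.534 × 10⁻²⁴ kg·m/s.
v = p/m = 9.534 × 10⁻²⁴ / 6.645 × 10⁻²⁷ = 1.43 × 10³ m/s = 1430 m/s.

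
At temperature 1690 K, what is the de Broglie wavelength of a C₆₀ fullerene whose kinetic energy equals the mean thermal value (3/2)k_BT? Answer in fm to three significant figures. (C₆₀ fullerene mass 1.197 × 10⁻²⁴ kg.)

λ = 2290 fm

KE = (3/2)k_BT = 1.5 × 1.381 × 10⁻²³ × 1690 = 3.501 × 10⁻²⁰ J.
p = √(2mKE) = √(2 × 1.197 × 10⁻²⁴ × 3.501 × 10⁻²⁰) = 2.895 × 10⁻²² kg·m/s.
λ = h/p = 2.29 × 10⁻¹² m = 2290 fm.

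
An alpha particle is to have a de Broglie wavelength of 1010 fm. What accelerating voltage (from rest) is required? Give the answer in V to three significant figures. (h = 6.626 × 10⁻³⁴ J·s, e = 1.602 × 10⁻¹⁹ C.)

V = 101 V

p = h/λ = 6.626 × 10⁻³⁴ / 1.010 × 10⁻¹² = 6.560 × 10⁻²² kg·m/s.
KE = p²/(2m) = 3.238 × 10⁻¹⁷ J.
V = KE/2e = 3.238 × 10⁻¹⁷ / (2 × 1.602 × 10⁻¹⁹) = 101 V.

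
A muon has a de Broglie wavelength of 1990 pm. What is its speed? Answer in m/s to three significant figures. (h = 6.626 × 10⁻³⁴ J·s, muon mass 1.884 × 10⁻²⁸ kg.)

p = h/λ = 6.626 × 10⁻³⁴ / 1.990 × 10⁻⁹ = 3.330 × 10⁻²⁵ kg·m/s.
v = p/m = 3.330 × 10⁻²⁵ / 1.884 × 10⁻²⁸ = 1.77 × 10³ m/s = 1770 m/s.

v = 1770 m/s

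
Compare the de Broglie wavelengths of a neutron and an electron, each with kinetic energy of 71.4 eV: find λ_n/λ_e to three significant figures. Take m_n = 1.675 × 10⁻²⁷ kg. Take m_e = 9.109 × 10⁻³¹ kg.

At fixed KE, p = √(2mKE) so λ = h/p ∝ 1/√m.
λ_n/λ_e = √(m_e/m_n) = √(9.109 × 10⁻³¹/1.675 × 10⁻²⁷) = √(5.438 × 10⁻⁴) = 0.0233.

λ_n/λ_e = 0.0233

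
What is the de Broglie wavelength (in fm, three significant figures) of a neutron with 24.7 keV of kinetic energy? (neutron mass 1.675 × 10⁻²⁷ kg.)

λ = 182 fm

KE = 24.7 keV = 3.957 × 10⁻¹⁵ J.
p = √(2mKE) = √(2 × 1.675 × 10⁻²⁷ × 3.957 × 10⁻¹⁵) = 3.641 × 10⁻²¹ kg·m/s.
λ = h/p = 6.626 × 10⁻³⁴ / 3.641 × 10⁻²¹ = 1.82 × 10⁻¹³ m = 182 fm.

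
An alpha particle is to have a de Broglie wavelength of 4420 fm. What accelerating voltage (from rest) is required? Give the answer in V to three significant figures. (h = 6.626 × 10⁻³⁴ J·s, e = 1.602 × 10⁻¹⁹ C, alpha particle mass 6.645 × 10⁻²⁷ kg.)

p = h/λ = 6.626 × 10⁻³⁴ / 4.420 × 10⁻¹² = 1.499 × 10⁻²² kg·m/s.
KE = p²/(2m) = 1.691 × 10⁻¹⁸ J.
V = KE/2e = 1.691 × 10⁻¹⁸ / (2 × 1.602 × 10⁻¹⁹) = 5.28 V.

V = 5.28 V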